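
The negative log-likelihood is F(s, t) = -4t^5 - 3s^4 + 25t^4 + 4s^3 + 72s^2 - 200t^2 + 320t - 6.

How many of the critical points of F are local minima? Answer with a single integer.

F separates as a function of s plus a function of t, so ∇F=0 decouples.
∂F/∂s = -12s(s - 4)(s + 3) = 0 at s ∈ {-3, 0, 4}; ∂F/∂t = -20(t - 4)(t - 2)(t - 1)(t + 2) = 0 at t ∈ {-2, 1, 2, 4}.
The Hessian is diagonal: diag(F_ss, F_tt). Second derivatives: F_ss(-3)=-252, F_ss(0)=144, F_ss(4)=-336; F_tt(-2)=1440, F_tt(1)=-180, F_tt(2)=160, F_tt(4)=-720.
Local minima occur where both diagonal entries positive: (0, -2), (0, 2). Count: 2.

2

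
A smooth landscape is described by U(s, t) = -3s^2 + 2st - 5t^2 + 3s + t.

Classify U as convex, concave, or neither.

U is quadratic, so its Hessian is the constant matrix H = [[-6, 2], [2, -10]].
det(H) = 56, tr(H) = -16.
det(H) > 0 and tr(H) < 0, so H is negative definite everywhere: concave.

concave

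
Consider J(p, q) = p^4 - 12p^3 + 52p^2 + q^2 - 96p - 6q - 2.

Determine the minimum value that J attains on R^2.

-75

J(p,q) separates as A(p) + B(q) − 2, so its minimum is min A + min B − 2.
A'(p) = 4(p - 4)(p - 3)(p - 2) vanishes at p ∈ {2, 3, 4}; B'(q) = 2q - 6 vanishes at q ∈ {3}.
Local minima of A (where A''>0): A(2)=-64, A(4)=-64. Local minima of B: B(3)=-9.
So the global minimum of J is A(2) + B(3) − 2 = -64 − 9 − 2 = -75, attained at (2, 3).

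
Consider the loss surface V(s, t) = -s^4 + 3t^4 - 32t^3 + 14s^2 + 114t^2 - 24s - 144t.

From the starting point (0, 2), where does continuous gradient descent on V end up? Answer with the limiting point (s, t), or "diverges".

V is separable, so gradient descent decouples: s follows -∂V/∂s, t follows -∂V/∂t.
∂V/∂s = -4(s - 2)(s - 1)(s + 3); at s=0 this is -24, so s increases.
∂V/∂t = 12(t - 4)(t - 3)(t - 1); at t=2 this is 24, so t decreases.
s converges to its nearest critical value 1 (a local min of the s-part); t converges to 1. The iterate converges to (1, 1).

(1, 1)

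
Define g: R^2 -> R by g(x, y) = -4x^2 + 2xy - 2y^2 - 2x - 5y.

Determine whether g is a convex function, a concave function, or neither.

g is quadratic, so its Hessian is the constant matrix H = [[-8, 2], [2, -4]].
det(H) = 28, tr(H) = -12.
det(H) > 0 and tr(H) < 0, so H is negative definite everywhere: concave.

concave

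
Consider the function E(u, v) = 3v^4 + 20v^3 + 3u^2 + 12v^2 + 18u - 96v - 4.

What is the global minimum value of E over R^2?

E(u,v) separates as P(u) + Q(v) − 4, so its minimum is min P + min Q − 4.
P'(u) = 6u + 18 vanishes at u ∈ {-3}; Q'(v) = 12(v - 1)(v + 2)(v + 4) vanishes at v ∈ {-4, -2, 1}.
Local minima of P (where P''>0): P(-3)=-27. Local minima of Q: Q(-4)=64, Q(1)=-61.
So the global minimum of E is P(-3) + Q(1) − 4 = -27 − 61 − 4 = -92, attained at (-3, 1).

-92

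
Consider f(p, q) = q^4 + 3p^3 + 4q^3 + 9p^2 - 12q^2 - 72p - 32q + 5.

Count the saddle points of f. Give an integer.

3

f separates as a function of p plus a function of q, so ∇f=0 decouples.
∂f/∂p = 9(p - 2)(p + 4) = 0 at p ∈ {-4, 2}; ∂f/∂q = 4(q - 2)(q + 1)(q + 4) = 0 at q ∈ {-4, -1, 2}.
The Hessian is diagonal: diag(f_pp, f_qq). Second derivatives: f_pp(-4)=-54, f_pp(2)=54; f_qq(-4)=72, f_qq(-1)=-36, f_qq(2)=72.
Saddle points occur where the two diagonal entries have opposite signs: (-4, -4), (-4, 2), (2, -1). Count: 3.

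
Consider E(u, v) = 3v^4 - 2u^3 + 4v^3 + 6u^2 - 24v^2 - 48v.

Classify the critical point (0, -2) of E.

local minimum

The mixed partial ∂²E/∂u∂v is 0, so the Hessian at any point is diag(E_uu, E_vv) = diag(12(-u + 1), 12(3v^2 + 2v - 4)).
At (0, -2): H = diag(12, 48).
Both eigenvalues are positive, so H is positive definite: a local minimum.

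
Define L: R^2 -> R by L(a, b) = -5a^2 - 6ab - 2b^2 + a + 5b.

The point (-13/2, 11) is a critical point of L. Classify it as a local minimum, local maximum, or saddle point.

local maximum

The Hessian of L is constant: H = [[-10, -6], [-6, -4]].
det(H) = (-10)·(-4) − (-6)² = 4.
det(H) > 0 and tr(H) = -14 < 0, so H is negative definite and the point is a local maximum.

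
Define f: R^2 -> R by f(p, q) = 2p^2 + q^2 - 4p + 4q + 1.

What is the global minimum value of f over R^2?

f(p,q) separates as A(p) + B(q) + 1, so its minimum is min A + min B + 1.
A'(p) = 4p - 4 vanishes at p ∈ {1}; B'(q) = 2q + 4 vanishes at q ∈ {-2}.
Local minima of A (where A''>0): A(1)=-2. Local minima of B: B(-2)=-4.
So the global minimum of f is A(1) + B(-2) + 1 = -2 − 4 + 1 = -5, attained at (1, -2).

-5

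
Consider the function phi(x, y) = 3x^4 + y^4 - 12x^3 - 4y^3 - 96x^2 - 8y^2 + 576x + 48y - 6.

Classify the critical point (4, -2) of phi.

local minimum

The mixed partial ∂²phi/∂x∂y is 0, so the Hessian at any point is diag(phi_xx, phi_yy) = diag(12(3x^2 - 6x - 16), 4(3y^2 - 6y - 4)).
At (4, -2): H = diag(96, 80).
Both eigenvalues are positive, so H is positive definite: a local minimum.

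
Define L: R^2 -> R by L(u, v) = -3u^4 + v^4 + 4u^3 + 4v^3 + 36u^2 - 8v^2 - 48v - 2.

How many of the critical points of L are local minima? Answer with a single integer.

L separates as a function of u plus a function of v, so ∇L=0 decouples.
∂L/∂u = -12u(u - 3)(u + 2) = 0 at u ∈ {-2, 0, 3}; ∂L/∂v = 4(v - 2)(v + 2)(v + 3) = 0 at v ∈ {-3, -2, 2}.
The Hessian is diagonal: diag(L_uu, L_vv). Second derivatives: L_uu(-2)=-120, L_uu(0)=72, L_uu(3)=-180; L_vv(-3)=20, L_vv(-2)=-16, L_vv(2)=80.
Local minima occur where both diagonal entries positive: (0, -3), (0, 2). Count: 2.

2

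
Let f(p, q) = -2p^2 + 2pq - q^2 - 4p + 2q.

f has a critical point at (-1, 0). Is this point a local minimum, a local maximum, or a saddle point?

local maximum

The Hessian of f is constant: H = [[-4, 2], [2, -2]].
det(H) = (-4)·(-2) − 2² = 4.
det(H) > 0 and tr(H) = -6 < 0, so H is negative definite and the point is a local maximum.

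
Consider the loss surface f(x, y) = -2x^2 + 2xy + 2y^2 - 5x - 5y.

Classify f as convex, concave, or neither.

neither

f is quadratic, so its Hessian is the constant matrix H = [[-4, 2], [2, 4]].
det(H) = -20, tr(H) = 0.
det(H) < 0, so H is indefinite: neither convex nor concave.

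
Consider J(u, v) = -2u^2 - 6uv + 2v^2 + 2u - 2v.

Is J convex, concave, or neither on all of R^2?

neither

J is quadratic, so its Hessian is the constant matrix H = [[-4, -6], [-6, 4]].
det(H) = -52, tr(H) = 0.
det(H) < 0, so H is indefinite: neither convex nor concave.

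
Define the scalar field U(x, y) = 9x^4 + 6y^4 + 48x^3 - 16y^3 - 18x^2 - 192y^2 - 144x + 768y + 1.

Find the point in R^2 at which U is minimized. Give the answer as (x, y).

(-4, -4)

U(x,y) separates as P(x) + Q(y) + 1, so its minimum is min P + min Q + 1.
P'(x) = 36(x - 1)(x + 1)(x + 4) vanishes at x ∈ {-4, -1, 1}; Q'(y) = 24(y - 4)(y - 2)(y + 4) vanishes at y ∈ {-4, 2, 4}.
Local minima of P (where P''>0): P(-4)=-480, P(1)=-105. Local minima of Q: Q(-4)=-3584, Q(4)=512.
So the global minimum of U is P(-4) + Q(-4) + 1 = -480 − 3584 + 1 = -4063, attained at (-4, -4).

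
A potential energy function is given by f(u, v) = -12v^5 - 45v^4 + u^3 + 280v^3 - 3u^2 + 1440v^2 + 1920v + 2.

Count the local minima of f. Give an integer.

2

f separates as a function of u plus a function of v, so ∇f=0 decouples.
∂f/∂u = 3u(u - 2) = 0 at u ∈ {0, 2}; ∂f/∂v = -60(v - 4)(v + 1)(v + 2)(v + 4) = 0 at v ∈ {-4, -2, -1, 4}.
The Hessian is diagonal: diag(f_uu, f_vv). Second derivatives: f_uu(0)=-6, f_uu(2)=6; f_vv(-4)=2880, f_vv(-2)=-720, f_vv(-1)=900, f_vv(4)=-14400.
Local minima occur where both diagonal entries positive: (2, -4), (2, -1). Count: 2.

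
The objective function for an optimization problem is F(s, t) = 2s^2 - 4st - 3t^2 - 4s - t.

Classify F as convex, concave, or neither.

neither

F is quadratic, so its Hessian is the constant matrix H = [[4, -4], [-4, -6]].
det(H) = -40, tr(H) = -2.
det(H) < 0, so H is indefinite: neither convex nor concave.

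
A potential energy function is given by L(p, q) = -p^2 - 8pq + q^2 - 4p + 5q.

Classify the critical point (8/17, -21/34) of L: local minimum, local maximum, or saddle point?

The Hessian of L is constant: H = [[-2, -8], [-8, 2]].
det(H) = (-2)·2 − (-8)² = -68.
Since det(H) < 0, H is indefinite and the critical point is a saddle point.

saddle point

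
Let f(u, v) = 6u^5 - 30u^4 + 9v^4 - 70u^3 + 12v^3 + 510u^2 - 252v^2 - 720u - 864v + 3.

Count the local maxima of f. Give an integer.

f separates as a function of u plus a function of v, so ∇f=0 decouples.
∂f/∂u = 30(u - 4)(u - 2)(u - 1)(u + 3) = 0 at u ∈ {-3, 1, 2, 4}; ∂f/∂v = 36(v - 4)(v + 2)(v + 3) = 0 at v ∈ {-3, -2, 4}.
The Hessian is diagonal: diag(f_uu, f_vv). Second derivatives: f_uu(-3)=-4200, f_uu(1)=360, f_uu(2)=-300, f_uu(4)=1260; f_vv(-3)=252, f_vv(-2)=-216, f_vv(4)=1512.
Local maxima occur where both diagonal entries negative: (-3, -2), (2, -2). Count: 2.

2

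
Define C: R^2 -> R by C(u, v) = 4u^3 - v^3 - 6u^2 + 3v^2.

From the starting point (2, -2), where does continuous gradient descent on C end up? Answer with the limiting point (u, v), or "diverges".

(1, 0)

C is separable, so gradient descent decouples: u follows -∂C/∂u, v follows -∂C/∂v.
∂C/∂u = 12u(u - 1); at u=2 this is 24, so u decreases.
∂C/∂v = -3v(v - 2); at v=-2 this is -24, so v increases.
u converges to its nearest critical value 1 (a local min of the u-part); v converges to 0. The iterate converges to (1, 0).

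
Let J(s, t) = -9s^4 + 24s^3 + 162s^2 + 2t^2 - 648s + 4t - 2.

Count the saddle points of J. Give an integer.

J separates as a function of s plus a function of t, so ∇J=0 decouples.
∂J/∂s = -36(s - 3)(s - 2)(s + 3) = 0 at s ∈ {-3, 2, 3}; ∂J/∂t = 4(t + 1) = 0 at t ∈ {-1}.
The Hessian is diagonal: diag(J_ss, J_tt). Second derivatives: J_ss(-3)=-1080, J_ss(2)=180, J_ss(3)=-216; J_tt(-1)=4.
Saddle points occur where the two diagonal entries have opposite signs: (-3, -1), (3, -1). Count: 2.

2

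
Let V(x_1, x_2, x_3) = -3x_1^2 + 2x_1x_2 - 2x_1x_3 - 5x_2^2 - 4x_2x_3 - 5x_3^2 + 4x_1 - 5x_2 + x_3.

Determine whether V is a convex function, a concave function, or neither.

concave

V is quadratic, so its Hessian is the constant matrix H = [[-6, 2, -2], [2, -10, -4], [-2, -4, -10]].
Leading principal minors: -6, 56, -392.
Signs alternate −, +, − ⇒ H ≺ 0 ⇒ concave.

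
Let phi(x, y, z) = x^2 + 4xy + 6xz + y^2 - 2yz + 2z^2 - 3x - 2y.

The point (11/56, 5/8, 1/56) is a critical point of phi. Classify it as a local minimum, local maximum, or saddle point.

saddle point

The Hessian is constant: H = [[2, 4, 6], [4, 2, -2], [6, -2, 4]].
Leading principal minors: Δ₁ = 2, Δ₂ = -12, Δ₃ = -224.
The minors fit neither the all-positive nor the alternating-sign pattern, so H is indefinite: a saddle point.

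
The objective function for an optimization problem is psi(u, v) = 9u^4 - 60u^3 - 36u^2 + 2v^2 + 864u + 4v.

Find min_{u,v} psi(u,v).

-1250

psi(u,v) separates as P(u) + Q(v), so its minimum is min P + min Q.
P'(u) = 36(u - 4)(u - 3)(u + 2) vanishes at u ∈ {-2, 3, 4}; Q'(v) = 4v + 4 vanishes at v ∈ {-1}.
Local minima of P (where P''>0): P(-2)=-1248, P(4)=1344. Local minima of Q: Q(-1)=-2.
So the global minimum of psi is P(-2) + Q(-1) = -1248 − 2 = -1250, attained at (-2, -1).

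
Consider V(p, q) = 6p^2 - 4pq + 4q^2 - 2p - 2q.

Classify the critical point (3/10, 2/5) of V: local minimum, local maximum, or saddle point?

local minimum

The Hessian of V is constant: H = [[12, -4], [-4, 8]].
det(H) = 12·8 − (-4)² = 80.
det(H) > 0 and tr(H) = 20 > 0, so H is positive definite and the point is a local minimum.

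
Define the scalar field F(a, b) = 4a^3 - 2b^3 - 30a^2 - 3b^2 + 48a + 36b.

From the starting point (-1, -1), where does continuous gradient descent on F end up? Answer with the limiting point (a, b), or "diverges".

F is separable, so gradient descent decouples: a follows -∂F/∂a, b follows -∂F/∂b.
∂F/∂a = 12(a - 4)(a - 1); at a=-1 this is 120, so a decreases.
∂F/∂b = -6(b - 2)(b + 3); at b=-1 this is 36, so b decreases.
The a-coordinate has no critical point in that direction and runs off to infinity.

diverges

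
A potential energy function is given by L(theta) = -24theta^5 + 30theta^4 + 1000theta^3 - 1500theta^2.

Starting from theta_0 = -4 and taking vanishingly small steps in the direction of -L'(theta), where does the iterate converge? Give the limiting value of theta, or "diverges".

-5

L'(theta) = -120theta(theta - 5)(theta - 1)(theta + 5), so L'(-4) = 21600.
Gradient descent moves in the -L' direction, i.e. theta is decreasing.
The nearest critical point in that direction is theta = -5, where L'' = 36000 > 0 (a local minimum). The iterate converges there.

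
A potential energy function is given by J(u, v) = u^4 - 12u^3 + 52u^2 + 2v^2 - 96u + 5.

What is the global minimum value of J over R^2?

J(u,v) separates as P(u) + Q(v) + 5, so its minimum is min P + min Q + 5.
P'(u) = 4(u - 4)(u - 3)(u - 2) vanishes at u ∈ {2, 3, 4}; Q'(v) = 4v vanishes at v ∈ {0}.
Local minima of P (where P''>0): P(2)=-64, P(4)=-64. Local minima of Q: Q(0)=0.
So the global minimum of J is P(2) + Q(0) + 5 = -64 + 0 + 5 = -59, attained at (2, 0).

-59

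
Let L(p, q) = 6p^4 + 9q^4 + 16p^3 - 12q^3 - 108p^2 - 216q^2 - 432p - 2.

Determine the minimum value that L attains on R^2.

-3272

L(p,q) separates as A(p) + B(q) − 2, so its minimum is min A + min B − 2.
A'(p) = 24(p - 3)(p + 2)(p + 3) vanishes at p ∈ {-3, -2, 3}; B'(q) = 36q(q - 4)(q + 3) vanishes at q ∈ {-3, 0, 4}.
Local minima of A (where A''>0): A(-3)=378, A(3)=-1350. Local minima of B: B(-3)=-891, B(4)=-1920.
So the global minimum of L is A(3) + B(4) − 2 = -1350 − 1920 − 2 = -3272, attained at (3, 4).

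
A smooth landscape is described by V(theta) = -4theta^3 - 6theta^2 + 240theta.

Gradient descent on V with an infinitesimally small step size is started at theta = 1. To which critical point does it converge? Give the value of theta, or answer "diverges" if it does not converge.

-5

V'(theta) = -12(theta - 4)(theta + 5), so V'(1) = 216.
Gradient descent moves in the -V' direction, i.e. theta is decreasing.
The nearest critical point in that direction is theta = -5, where V'' = 108 > 0 (a local minimum). The iterate converges there.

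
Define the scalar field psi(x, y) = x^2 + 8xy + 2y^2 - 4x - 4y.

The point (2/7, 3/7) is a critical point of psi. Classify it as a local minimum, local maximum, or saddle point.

The Hessian of psi is constant: H = [[2, 8], [8, 4]].
det(H) = 2·4 − 8² = -56.
Since det(H) < 0, H is indefinite and the critical point is a saddle point.

saddle point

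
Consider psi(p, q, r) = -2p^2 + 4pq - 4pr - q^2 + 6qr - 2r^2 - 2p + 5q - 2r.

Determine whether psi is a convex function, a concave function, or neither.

psi is quadratic, so its Hessian is the constant matrix H = [[-4, 4, -4], [4, -2, 6], [-4, 6, -4]].
Leading principal minors: -4, -8, 16.
Neither pattern holds ⇒ H is indefinite ⇒ neither convex nor concave.

neither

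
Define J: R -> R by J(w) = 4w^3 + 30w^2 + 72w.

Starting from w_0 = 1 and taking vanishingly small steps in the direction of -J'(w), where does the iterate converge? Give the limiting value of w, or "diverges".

-2

J'(w) = 12(w + 2)(w + 3), so J'(1) = 144.
Gradient descent moves in the -J' direction, i.e. w is decreasing.
The nearest critical point in that direction is w = -2, where J'' = 12 > 0 (a local minimum). The iterate converges there.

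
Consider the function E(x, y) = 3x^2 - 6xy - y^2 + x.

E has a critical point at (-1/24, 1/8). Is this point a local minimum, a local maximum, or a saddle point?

saddle point

The Hessian of E is constant: H = [[6, -6], [-6, -2]].
det(H) = 6·(-2) − (-6)² = -48.
Since det(H) < 0, H is indefinite and the critical point is a saddle point.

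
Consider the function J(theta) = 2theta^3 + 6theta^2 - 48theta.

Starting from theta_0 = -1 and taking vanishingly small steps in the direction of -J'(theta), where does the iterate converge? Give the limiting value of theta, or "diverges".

2

J'(theta) = 6(theta - 2)(theta + 4), so J'(-1) = -54.
Gradient descent moves in the -J' direction, i.e. theta is increasing.
The nearest critical point in that direction is theta = 2, where J'' = 36 > 0 (a local minimum). The iterate converges there.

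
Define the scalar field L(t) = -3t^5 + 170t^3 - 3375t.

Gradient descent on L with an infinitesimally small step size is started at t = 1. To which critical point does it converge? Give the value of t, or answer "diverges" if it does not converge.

3

L'(t) = -15(t - 5)(t - 3)(t + 3)(t + 5), so L'(1) = -2880.
Gradient descent moves in the -L' direction, i.e. t is increasing.
The nearest critical point in that direction is t = 3, where L'' = 1440 > 0 (a local minimum). The iterate converges there.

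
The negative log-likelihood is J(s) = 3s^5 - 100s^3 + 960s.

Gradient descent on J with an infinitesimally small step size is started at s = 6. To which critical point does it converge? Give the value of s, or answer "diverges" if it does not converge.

4

J'(s) = 15(s - 4)(s - 2)(s + 2)(s + 4), so J'(6) = 9600.
Gradient descent moves in the -J' direction, i.e. s is decreasing.
The nearest critical point in that direction is s = 4, where J'' = 1440 > 0 (a local minimum). The iterate converges there.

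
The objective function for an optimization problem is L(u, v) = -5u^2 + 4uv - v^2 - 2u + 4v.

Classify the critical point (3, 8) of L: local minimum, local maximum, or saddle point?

The Hessian of L is constant: H = [[-10, 4], [4, -2]].
det(H) = (-10)·(-2) − 4² = 4.
det(H) > 0 and tr(H) = -12 < 0, so H is negative definite and the point is a local maximum.

local maximum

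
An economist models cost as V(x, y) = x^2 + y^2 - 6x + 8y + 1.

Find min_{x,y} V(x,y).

V(x,y) separates as P(x) + Q(y) + 1, so its minimum is min P + min Q + 1.
P'(x) = 2x - 6 vanishes at x ∈ {3}; Q'(y) = 2y + 8 vanishes at y ∈ {-4}.
Local minima of P (where P''>0): P(3)=-9. Local minima of Q: Q(-4)=-16.
So the global minimum of V is P(3) + Q(-4) + 1 = -9 − 16 + 1 = -24, attained at (3, -4).

-24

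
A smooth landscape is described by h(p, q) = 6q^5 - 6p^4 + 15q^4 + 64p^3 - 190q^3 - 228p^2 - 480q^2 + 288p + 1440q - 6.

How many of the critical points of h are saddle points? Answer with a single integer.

h separates as a function of p plus a function of q, so ∇h=0 decouples.
∂h/∂p = -24(p - 4)(p - 3)(p - 1) = 0 at p ∈ {1, 3, 4}; ∂h/∂q = 30(q - 4)(q - 1)(q + 3)(q + 4) = 0 at q ∈ {-4, -3, 1, 4}.
The Hessian is diagonal: diag(h_pp, h_qq). Second derivatives: h_pp(1)=-144, h_pp(3)=48, h_pp(4)=-72; h_qq(-4)=-1200, h_qq(-3)=840, h_qq(1)=-1800, h_qq(4)=5040.
Saddle points occur where the two diagonal entries have opposite signs: (1, -3), (1, 4), (3, -4), (3, 1), (4, -3), (4, 4). Count: 6.

6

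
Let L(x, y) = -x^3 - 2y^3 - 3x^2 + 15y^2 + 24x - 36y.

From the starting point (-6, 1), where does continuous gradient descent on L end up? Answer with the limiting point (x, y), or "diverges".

(-4, 2)

L is separable, so gradient descent decouples: x follows -∂L/∂x, y follows -∂L/∂y.
∂L/∂x = -3(x - 2)(x + 4); at x=-6 this is -48, so x increases.
∂L/∂y = -6(y - 3)(y - 2); at y=1 this is -12, so y increases.
x converges to its nearest critical value -4 (a local min of the x-part); y converges to 2. The iterate converges to (-4, 2).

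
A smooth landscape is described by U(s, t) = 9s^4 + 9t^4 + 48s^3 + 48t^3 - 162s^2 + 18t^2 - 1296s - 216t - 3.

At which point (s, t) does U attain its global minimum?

U(s,t) separates as P(s) + Q(t) − 3, so its minimum is min P + min Q − 3.
P'(s) = 36(s - 3)(s + 3)(s + 4) vanishes at s ∈ {-4, -3, 3}; Q'(t) = 36(t - 1)(t + 2)(t + 3) vanishes at t ∈ {-3, -2, 1}.
Local minima of P (where P''>0): P(-4)=1824, P(3)=-3321. Local minima of Q: Q(-3)=243, Q(1)=-141.
So the global minimum of U is P(3) + Q(1) − 3 = -3321 − 141 − 3 = -3465, attained at (3, 1).

(3, 1)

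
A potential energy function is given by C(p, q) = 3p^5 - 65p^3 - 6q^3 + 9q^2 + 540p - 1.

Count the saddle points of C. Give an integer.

C separates as a function of p plus a function of q, so ∇C=0 decouples.
∂C/∂p = 15(p - 3)(p - 2)(p + 2)(p + 3) = 0 at p ∈ {-3, -2, 2, 3}; ∂C/∂q = -18q(q - 1) = 0 at q ∈ {0, 1}.
The Hessian is diagonal: diag(C_pp, C_qq). Second derivatives: C_pp(-3)=-450, C_pp(-2)=300, C_pp(2)=-300, C_pp(3)=450; C_qq(0)=18, C_qq(1)=-18.
Saddle points occur where the two diagonal entries have opposite signs: (-3, 0), (-2, 1), (2, 0), (3, 1). Count: 4.

4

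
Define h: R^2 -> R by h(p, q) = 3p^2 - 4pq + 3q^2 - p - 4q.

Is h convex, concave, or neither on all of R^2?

convex

h is quadratic, so its Hessian is the constant matrix H = [[6, -4], [-4, 6]].
det(H) = 20, tr(H) = 12.
det(H) > 0 and tr(H) > 0, so H is positive definite everywhere: convex.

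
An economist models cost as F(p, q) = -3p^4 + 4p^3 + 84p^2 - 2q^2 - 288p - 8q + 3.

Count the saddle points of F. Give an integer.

1

F separates as a function of p plus a function of q, so ∇F=0 decouples.
∂F/∂p = -12(p - 3)(p - 2)(p + 4) = 0 at p ∈ {-4, 2, 3}; ∂F/∂q = -4(q + 2) = 0 at q ∈ {-2}.
The Hessian is diagonal: diag(F_pp, F_qq). Second derivatives: F_pp(-4)=-504, F_pp(2)=72, F_pp(3)=-84; F_qq(-2)=-4.
Saddle points occur where the two diagonal entries have opposite signs: (2, -2). Count: 1.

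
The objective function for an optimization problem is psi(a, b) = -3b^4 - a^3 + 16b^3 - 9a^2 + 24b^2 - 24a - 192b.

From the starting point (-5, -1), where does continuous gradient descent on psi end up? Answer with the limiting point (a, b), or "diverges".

psi is separable, so gradient descent decouples: a follows -∂psi/∂a, b follows -∂psi/∂b.
∂psi/∂a = -3(a + 2)(a + 4); at a=-5 this is -9, so a increases.
∂psi/∂b = -12(b - 4)(b - 2)(b + 2); at b=-1 this is -180, so b increases.
a converges to its nearest critical value -4 (a local min of the a-part); b converges to 2. The iterate converges to (-4, 2).

(-4, 2)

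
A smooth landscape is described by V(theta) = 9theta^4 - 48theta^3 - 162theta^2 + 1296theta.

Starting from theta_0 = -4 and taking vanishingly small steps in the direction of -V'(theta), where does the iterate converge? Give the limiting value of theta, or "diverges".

-3

V'(theta) = 36(theta - 4)(theta - 3)(theta + 3), so V'(-4) = -2016.
Gradient descent moves in the -V' direction, i.e. theta is increasing.
The nearest critical point in that direction is theta = -3, where V'' = 1512 > 0 (a local minimum). The iterate converges there.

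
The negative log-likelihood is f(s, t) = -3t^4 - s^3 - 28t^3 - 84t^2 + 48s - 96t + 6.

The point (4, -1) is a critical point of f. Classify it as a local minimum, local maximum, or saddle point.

local maximum

The mixed partial ∂²f/∂s∂t is 0, so the Hessian at any point is diag(f_ss, f_tt) = diag(-6s, -12(3t^2 + 14t + 14)).
At (4, -1): H = diag(-24, -36).
Both eigenvalues are negative, so H is negative definite: a local maximum.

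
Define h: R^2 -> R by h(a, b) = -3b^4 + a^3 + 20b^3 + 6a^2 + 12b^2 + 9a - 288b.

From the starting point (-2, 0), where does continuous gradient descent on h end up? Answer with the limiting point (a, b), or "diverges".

h is separable, so gradient descent decouples: a follows -∂h/∂a, b follows -∂h/∂b.
∂h/∂a = 3(a + 1)(a + 3); at a=-2 this is -3, so a increases.
∂h/∂b = -12(b - 4)(b - 3)(b + 2); at b=0 this is -288, so b increases.
a converges to its nearest critical value -1 (a local min of the a-part); b converges to 3. The iterate converges to (-1, 3).

(-1, 3)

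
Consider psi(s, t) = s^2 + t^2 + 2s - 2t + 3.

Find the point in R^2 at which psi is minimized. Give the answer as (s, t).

psi(s,t) separates as P(s) + Q(t) + 3, so its minimum is min P + min Q + 3.
P'(s) = 2s + 2 vanishes at s ∈ {-1}; Q'(t) = 2(t - 1) vanishes at t ∈ {1}.
Local minima of P (where P''>0): P(-1)=-1. Local minima of Q: Q(1)=-1.
So the global minimum of psi is P(-1) + Q(1) + 3 = -1 − 1 + 3 = 1, attained at (-1, 1).

(-1, 1)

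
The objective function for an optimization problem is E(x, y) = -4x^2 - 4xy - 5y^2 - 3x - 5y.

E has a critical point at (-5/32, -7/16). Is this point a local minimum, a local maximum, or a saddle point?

local maximum

The Hessian of E is constant: H = [[-8, -4], [-4, -10]].
det(H) = (-8)·(-10) − (-4)² = 64.
det(H) > 0 and tr(H) = -18 < 0, so H is negative definite and the point is a local maximum.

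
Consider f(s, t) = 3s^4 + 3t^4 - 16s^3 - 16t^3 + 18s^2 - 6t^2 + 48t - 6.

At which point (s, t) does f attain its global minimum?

f(s,t) separates as P(s) + Q(t) − 6, so its minimum is min P + min Q − 6.
P'(s) = 12s(s - 3)(s - 1) vanishes at s ∈ {0, 1, 3}; Q'(t) = 12(t - 4)(t - 1)(t + 1) vanishes at t ∈ {-1, 1, 4}.
Local minima of P (where P''>0): P(0)=0, P(3)=-27. Local minima of Q: Q(-1)=-35, Q(4)=-160.
So the global minimum of f is P(3) + Q(4) − 6 = -27 − 160 − 6 = -193, attained at (3, 4).

(3, 4)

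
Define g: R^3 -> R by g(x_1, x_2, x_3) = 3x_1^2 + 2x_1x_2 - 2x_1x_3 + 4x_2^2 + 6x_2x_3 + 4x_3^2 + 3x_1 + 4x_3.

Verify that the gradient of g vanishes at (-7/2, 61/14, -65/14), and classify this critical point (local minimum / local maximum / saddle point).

∇g = (6x_1 + 2x_2 - 2x_3 + 3, 2x_1 + 8x_2 + 6x_3, -2x_1 + 6x_2 + 8x_3 + 4); substituting (-7/2, 61/14, -65/14) gives ∇g = (0, 0, 0), so (-7/2, 61/14, -65/14) is indeed a critical point.
The Hessian is constant: H = [[6, 2, -2], [2, 8, 6], [-2, 6, 8]].
Leading principal minors: Δ₁ = 6, Δ₂ = 44, Δ₃ = 56.
All leading minors are positive, so H is positive definite: a local minimum.

local minimum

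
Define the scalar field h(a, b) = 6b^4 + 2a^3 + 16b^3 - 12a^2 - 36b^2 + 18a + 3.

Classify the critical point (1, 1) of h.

saddle point

The mixed partial ∂²h/∂a∂b is 0, so the Hessian at any point is diag(h_aa, h_bb) = diag(12(a - 2), 24(3b^2 + 4b - 3)).
At (1, 1): H = diag(-12, 96).
The eigenvalues have opposite signs, so H is indefinite: a saddle point.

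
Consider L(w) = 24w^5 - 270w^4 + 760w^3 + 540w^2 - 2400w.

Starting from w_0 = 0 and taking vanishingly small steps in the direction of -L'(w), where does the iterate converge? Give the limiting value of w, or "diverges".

L'(w) = 120(w - 5)(w - 4)(w - 1)(w + 1), so L'(0) = -2400.
Gradient descent moves in the -L' direction, i.e. w is increasing.
The nearest critical point in that direction is w = 1, where L'' = 2880 > 0 (a local minimum). The iterate converges there.

1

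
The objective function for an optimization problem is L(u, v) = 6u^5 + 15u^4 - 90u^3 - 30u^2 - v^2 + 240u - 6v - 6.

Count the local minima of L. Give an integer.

L separates as a function of u plus a function of v, so ∇L=0 decouples.
∂L/∂u = 30(u - 2)(u - 1)(u + 1)(u + 4) = 0 at u ∈ {-4, -1, 1, 2}; ∂L/∂v = -2(v + 3) = 0 at v ∈ {-3}.
The Hessian is diagonal: diag(L_uu, L_vv). Second derivatives: L_uu(-4)=-2700, L_uu(-1)=540, L_uu(1)=-300, L_uu(2)=540; L_vv(-3)=-2.
Local minima occur where both diagonal entries positive: none. Count: 0.

0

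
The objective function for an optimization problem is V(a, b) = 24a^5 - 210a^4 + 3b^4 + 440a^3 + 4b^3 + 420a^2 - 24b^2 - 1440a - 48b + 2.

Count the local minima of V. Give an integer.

4

V separates as a function of a plus a function of b, so ∇V=0 decouples.
∂V/∂a = 120(a - 4)(a - 3)(a - 1)(a + 1) = 0 at a ∈ {-1, 1, 3, 4}; ∂V/∂b = 12(b - 2)(b + 1)(b + 2) = 0 at b ∈ {-2, -1, 2}.
The Hessian is diagonal: diag(V_aa, V_bb). Second derivatives: V_aa(-1)=-4800, V_aa(1)=1440, V_aa(3)=-960, V_aa(4)=1800; V_bb(-2)=48, V_bb(-1)=-36, V_bb(2)=144.
Local minima occur where both diagonal entries positive: (1, -2), (1, 2), (4, -2), (4, 2). Count: 4.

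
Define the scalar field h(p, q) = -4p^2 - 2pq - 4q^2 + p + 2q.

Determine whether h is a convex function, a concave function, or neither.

h is quadratic, so its Hessian is the constant matrix H = [[-8, -2], [-2, -8]].
det(H) = 60, tr(H) = -16.
det(H) > 0 and tr(H) < 0, so H is negative definite everywhere: concave.

concave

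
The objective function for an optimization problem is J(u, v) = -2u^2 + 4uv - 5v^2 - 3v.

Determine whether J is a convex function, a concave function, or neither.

concave

J is quadratic, so its Hessian is the constant matrix H = [[-4, 4], [4, -10]].
det(H) = 24, tr(H) = -14.
det(H) > 0 and tr(H) < 0, so H is negative definite everywhere: concave.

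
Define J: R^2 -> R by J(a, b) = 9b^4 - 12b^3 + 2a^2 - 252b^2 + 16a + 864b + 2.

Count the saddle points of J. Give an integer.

1

J separates as a function of a plus a function of b, so ∇J=0 decouples.
∂J/∂a = 4(a + 4) = 0 at a ∈ {-4}; ∂J/∂b = 36(b - 3)(b - 2)(b + 4) = 0 at b ∈ {-4, 2, 3}.
The Hessian is diagonal: diag(J_aa, J_bb). Second derivatives: J_aa(-4)=4; J_bb(-4)=1512, J_bb(2)=-216, J_bb(3)=252.
Saddle points occur where the two diagonal entries have opposite signs: (-4, 2). Count: 1.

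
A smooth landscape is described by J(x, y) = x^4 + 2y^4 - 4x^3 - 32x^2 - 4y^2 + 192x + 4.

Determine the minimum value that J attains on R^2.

J(x,y) separates as P(x) + Q(y) + 4, so its minimum is min P + min Q + 4.
P'(x) = 4(x - 4)(x - 3)(x + 4) vanishes at x ∈ {-4, 3, 4}; Q'(y) = 8y(y - 1)(y + 1) vanishes at y ∈ {-1, 0, 1}.
Local minima of P (where P''>0): P(-4)=-768, P(4)=256. Local minima of Q: Q(-1)=-2, Q(1)=-2.
So the global minimum of J is P(-4) + Q(-1) + 4 = -768 − 2 + 4 = -766, attained at (-4, -1).

-766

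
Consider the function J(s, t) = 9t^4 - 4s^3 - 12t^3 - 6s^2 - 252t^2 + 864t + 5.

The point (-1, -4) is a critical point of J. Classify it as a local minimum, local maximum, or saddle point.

The mixed partial ∂²J/∂s∂t is 0, so the Hessian at any point is diag(J_ss, J_tt) = diag(-12(2s + 1), 36(3t^2 - 2t - 14)).
At (-1, -4): H = diag(12, 1512).
Both eigenvalues are positive, so H is positive definite: a local minimum.

local minimum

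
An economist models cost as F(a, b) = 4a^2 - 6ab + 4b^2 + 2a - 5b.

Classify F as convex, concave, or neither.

convex

F is quadratic, so its Hessian is the constant matrix H = [[8, -6], [-6, 8]].
det(H) = 28, tr(H) = 16.
det(H) > 0 and tr(H) > 0, so H is positive definite everywhere: convex.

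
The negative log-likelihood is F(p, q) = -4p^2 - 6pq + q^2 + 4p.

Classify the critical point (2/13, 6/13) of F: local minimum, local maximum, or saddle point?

The Hessian of F is constant: H = [[-8, -6], [-6, 2]].
det(H) = (-8)·2 − (-6)² = -52.
Since det(H) < 0, H is indefinite and the critical point is a saddle point.

saddle point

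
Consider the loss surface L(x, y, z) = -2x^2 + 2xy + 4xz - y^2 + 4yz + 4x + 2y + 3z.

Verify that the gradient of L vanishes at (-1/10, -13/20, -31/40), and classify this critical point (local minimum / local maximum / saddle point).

saddle point

∇L = (-4x + 2y + 4z + 4, 2x - 2y + 4z + 2, 4x + 4y + 3); substituting (-1/10, -13/20, -31/40) gives ∇L = (0, 0, 0), so (-1/10, -13/20, -31/40) is indeed a critical point.
The Hessian is constant: H = [[-4, 2, 4], [2, -2, 4], [4, 4, 0]].
Leading principal minors: Δ₁ = -4, Δ₂ = 4, Δ₃ = 160.
The minors fit neither the all-positive nor the alternating-sign pattern, so H is indefinite: a saddle point.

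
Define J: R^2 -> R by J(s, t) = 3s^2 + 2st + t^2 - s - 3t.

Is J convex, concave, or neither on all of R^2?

J is quadratic, so its Hessian is the constant matrix H = [[6, 2], [2, 2]].
det(H) = 8, tr(H) = 8.
det(H) > 0 and tr(H) > 0, so H is positive definite everywhere: convex.

convex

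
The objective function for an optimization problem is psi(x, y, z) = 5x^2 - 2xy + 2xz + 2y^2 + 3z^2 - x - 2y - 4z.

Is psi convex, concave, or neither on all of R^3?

convex

psi is quadratic, so its Hessian is the constant matrix H = [[10, -2, 2], [-2, 4, 0], [2, 0, 6]].
Leading principal minors: 10, 36, 200.
All positive ⇒ H ≻ 0 ⇒ convex.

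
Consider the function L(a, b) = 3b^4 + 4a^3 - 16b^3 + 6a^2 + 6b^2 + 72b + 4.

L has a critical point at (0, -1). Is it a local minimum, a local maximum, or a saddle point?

local minimum

The mixed partial ∂²L/∂a∂b is 0, so the Hessian at any point is diag(L_aa, L_bb) = diag(12(2a + 1), 12(3b^2 - 8b + 1)).
At (0, -1): H = diag(12, 144).
Both eigenvalues are positive, so H is positive definite: a local minimum.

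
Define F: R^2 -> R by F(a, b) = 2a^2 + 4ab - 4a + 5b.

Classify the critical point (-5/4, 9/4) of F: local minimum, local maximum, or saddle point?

saddle point

The Hessian of F is constant: H = [[4, 4], [4, 0]].
det(H) = 4·0 − 4² = -16.
Since det(H) < 0, H is indefinite and the critical point is a saddle point.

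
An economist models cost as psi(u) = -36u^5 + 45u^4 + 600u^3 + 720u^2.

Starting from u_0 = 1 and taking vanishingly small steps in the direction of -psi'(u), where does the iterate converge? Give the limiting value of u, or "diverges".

psi'(u) = -180u(u - 4)(u + 1)(u + 2), so psi'(1) = 3240.
Gradient descent moves in the -psi' direction, i.e. u is decreasing.
The nearest critical point in that direction is u = 0, where psi'' = 1440 > 0 (a local minimum). The iterate converges there.

0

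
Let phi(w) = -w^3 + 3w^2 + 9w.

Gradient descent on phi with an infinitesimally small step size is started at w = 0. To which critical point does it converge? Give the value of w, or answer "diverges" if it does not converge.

phi'(w) = -3(w - 3)(w + 1), so phi'(0) = 9.
Gradient descent moves in the -phi' direction, i.e. w is decreasing.
The nearest critical point in that direction is w = -1, where phi'' = 12 > 0 (a local minimum). The iterate converges there.

-1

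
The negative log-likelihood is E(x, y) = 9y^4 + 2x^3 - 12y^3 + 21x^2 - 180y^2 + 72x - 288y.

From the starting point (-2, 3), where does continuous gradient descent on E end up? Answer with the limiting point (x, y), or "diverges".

E is separable, so gradient descent decouples: x follows -∂E/∂x, y follows -∂E/∂y.
∂E/∂x = 6(x + 3)(x + 4); at x=-2 this is 12, so x decreases.
∂E/∂y = 36(y - 4)(y + 1)(y + 2); at y=3 this is -720, so y increases.
x converges to its nearest critical value -3 (a local min of the x-part); y converges to 4. The iterate converges to (-3, 4).

(-3, 4)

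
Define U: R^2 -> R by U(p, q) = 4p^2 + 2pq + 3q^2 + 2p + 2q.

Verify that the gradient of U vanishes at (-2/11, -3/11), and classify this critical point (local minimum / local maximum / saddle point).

local minimum

∇U = (8p + 2q + 2, 2p + 6q + 2); substituting (-2/11, -3/11) gives ∇U = (0, 0), so (-2/11, -3/11) is indeed a critical point.
The Hessian of U is constant: H = [[8, 2], [2, 6]].
det(H) = 8·6 − 2² = 44.
det(H) > 0 and tr(H) = 14 > 0, so H is positive definite and the point is a local minimum.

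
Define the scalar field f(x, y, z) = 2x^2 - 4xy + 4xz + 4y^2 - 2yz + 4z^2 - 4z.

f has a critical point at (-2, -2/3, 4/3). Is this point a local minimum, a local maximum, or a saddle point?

The Hessian is constant: H = [[4, -4, 4], [-4, 8, -2], [4, -2, 8]].
Leading principal minors: Δ₁ = 4, Δ₂ = 16, Δ₃ = 48.
All leading minors are positive, so H is positive definite: a local minimum.

local minimum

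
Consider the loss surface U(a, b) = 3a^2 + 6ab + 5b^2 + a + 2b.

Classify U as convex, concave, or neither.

convex

U is quadratic, so its Hessian is the constant matrix H = [[6, 6], [6, 10]].
det(H) = 24, tr(H) = 16.
det(H) > 0 and tr(H) > 0, so H is positive definite everywhere: convex.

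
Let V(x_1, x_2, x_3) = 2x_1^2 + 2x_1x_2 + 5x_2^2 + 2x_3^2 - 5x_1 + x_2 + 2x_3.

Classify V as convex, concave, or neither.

V is quadratic, so its Hessian is the constant matrix H = [[4, 2, 0], [2, 10, 0], [0, 0, 4]].
Leading principal minors: 4, 36, 144.
All positive ⇒ H ≻ 0 ⇒ convex.

convex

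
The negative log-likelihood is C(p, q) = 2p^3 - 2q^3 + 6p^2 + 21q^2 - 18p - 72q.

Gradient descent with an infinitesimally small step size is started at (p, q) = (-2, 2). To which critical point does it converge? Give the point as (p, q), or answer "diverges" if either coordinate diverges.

(1, 3)

C is separable, so gradient descent decouples: p follows -∂C/∂p, q follows -∂C/∂q.
∂C/∂p = 6(p - 1)(p + 3); at p=-2 this is -18, so p increases.
∂C/∂q = -6(q - 4)(q - 3); at q=2 this is -12, so q increases.
p converges to its nearest critical value 1 (a local min of the p-part); q converges to 3. The iterate converges to (1, 3).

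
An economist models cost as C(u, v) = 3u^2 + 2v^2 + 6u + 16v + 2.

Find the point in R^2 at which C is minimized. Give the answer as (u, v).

(-1, -4)

C(u,v) separates as P(u) + Q(v) + 2, so its minimum is min P + min Q + 2.
P'(u) = 6u + 6 vanishes at u ∈ {-1}; Q'(v) = 4v + 16 vanishes at v ∈ {-4}.
Local minima of P (where P''>0): P(-1)=-3. Local minima of Q: Q(-4)=-32.
So the global minimum of C is P(-1) + Q(-4) + 2 = -3 − 32 + 2 = -33, attained at (-1, -4).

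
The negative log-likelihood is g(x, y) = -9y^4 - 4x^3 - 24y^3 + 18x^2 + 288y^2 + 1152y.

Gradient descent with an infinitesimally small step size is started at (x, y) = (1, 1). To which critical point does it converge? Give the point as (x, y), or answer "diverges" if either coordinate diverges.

(0, -2)

g is separable, so gradient descent decouples: x follows -∂g/∂x, y follows -∂g/∂y.
∂g/∂x = -12x(x - 3); at x=1 this is 24, so x decreases.
∂g/∂y = -36(y - 4)(y + 2)(y + 4); at y=1 this is 1620, so y decreases.
x converges to its nearest critical value 0 (a local min of the x-part); y converges to -2. The iterate converges to (0, -2).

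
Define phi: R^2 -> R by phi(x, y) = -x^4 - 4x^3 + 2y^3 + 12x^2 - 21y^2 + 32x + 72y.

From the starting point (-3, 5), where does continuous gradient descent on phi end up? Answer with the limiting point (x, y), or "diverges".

phi is separable, so gradient descent decouples: x follows -∂phi/∂x, y follows -∂phi/∂y.
∂phi/∂x = -4(x - 2)(x + 1)(x + 4); at x=-3 this is -40, so x increases.
∂phi/∂y = 6(y - 4)(y - 3); at y=5 this is 12, so y decreases.
x converges to its nearest critical value -1 (a local min of the x-part); y converges to 4. The iterate converges to (-1, 4).

(-1, 4)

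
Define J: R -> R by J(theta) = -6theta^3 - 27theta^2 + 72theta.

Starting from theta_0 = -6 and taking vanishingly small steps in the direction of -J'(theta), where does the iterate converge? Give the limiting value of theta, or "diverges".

J'(theta) = -18(theta - 1)(theta + 4), so J'(-6) = -252.
Gradient descent moves in the -J' direction, i.e. theta is increasing.
The nearest critical point in that direction is theta = -4, where J'' = 90 > 0 (a local minimum). The iterate converges there.

-4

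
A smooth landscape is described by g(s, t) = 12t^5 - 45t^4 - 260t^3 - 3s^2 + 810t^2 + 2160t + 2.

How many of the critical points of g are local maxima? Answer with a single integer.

2

g separates as a function of s plus a function of t, so ∇g=0 decouples.
∂g/∂s = -6s = 0 at s ∈ {0}; ∂g/∂t = 60(t - 4)(t - 3)(t + 1)(t + 3) = 0 at t ∈ {-3, -1, 3, 4}.
The Hessian is diagonal: diag(g_ss, g_tt). Second derivatives: g_ss(0)=-6; g_tt(-3)=-5040, g_tt(-1)=2400, g_tt(3)=-1440, g_tt(4)=2100.
Local maxima occur where both diagonal entries negative: (0, -3), (0, 3). Count: 2.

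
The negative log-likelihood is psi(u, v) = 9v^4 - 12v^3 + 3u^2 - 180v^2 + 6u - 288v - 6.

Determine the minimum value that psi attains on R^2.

psi(u,v) separates as P(u) + Q(v) − 6, so its minimum is min P + min Q − 6.
P'(u) = 6u + 6 vanishes at u ∈ {-1}; Q'(v) = 36(v - 4)(v + 1)(v + 2) vanishes at v ∈ {-2, -1, 4}.
Local minima of P (where P''>0): P(-1)=-3. Local minima of Q: Q(-2)=96, Q(4)=-2496.
So the global minimum of psi is P(-1) + Q(4) − 6 = -3 − 2496 − 6 = -2505, attained at (-1, 4).

-2505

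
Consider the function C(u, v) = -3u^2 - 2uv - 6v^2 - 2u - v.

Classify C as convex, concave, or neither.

C is quadratic, so its Hessian is the constant matrix H = [[-6, -2], [-2, -12]].
det(H) = 68, tr(H) = -18.
det(H) > 0 and tr(H) < 0, so H is negative definite everywhere: concave.

concave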